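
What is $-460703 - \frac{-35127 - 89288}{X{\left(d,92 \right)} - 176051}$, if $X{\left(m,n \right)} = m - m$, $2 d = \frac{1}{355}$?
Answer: $- \frac{81107348268}{176051} \approx -4.607 \cdot 10^{5}$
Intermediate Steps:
$d = \frac{1}{710}$ ($d = \frac{1}{2 \cdot 355} = \frac{1}{2} \cdot \frac{1}{355} = \frac{1}{710} \approx 0.0014085$)
$X{\left(m,n \right)} = 0$
$-460703 - \frac{-35127 - 89288}{X{\left(d,92 \right)} - 176051} = -460703 - \frac{-35127 - 89288}{0 - 176051} = -460703 - - \frac{124415}{0 - 176051} = -460703 - - \frac{124415}{-176051} = -460703 - \left(-124415\right) \left(- \frac{1}{176051}\right) = -460703 - \frac{124415}{176051} = - \frac{81107348268}{176051}$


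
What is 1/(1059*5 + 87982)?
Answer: 1/93277 ≈ 1.0721e-5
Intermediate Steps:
1/(1059*5 + 87982) = 1/(5295 + 87982) = 1/93277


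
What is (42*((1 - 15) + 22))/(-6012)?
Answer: -28/501 ≈ -0.055888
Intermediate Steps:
(42*((1 - 15) + 22))/(-6012) = (42*(-14 + 22))*(-1/6012) = (42*8)*(-1/6012) = 336*(-1/6012) = -28/501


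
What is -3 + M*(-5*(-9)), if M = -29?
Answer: -1308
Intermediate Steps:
-3 + M*(-5*(-9)) = -3 - (-145)*(-9) = -3 - 29*45 = -3 - 1305 = -1308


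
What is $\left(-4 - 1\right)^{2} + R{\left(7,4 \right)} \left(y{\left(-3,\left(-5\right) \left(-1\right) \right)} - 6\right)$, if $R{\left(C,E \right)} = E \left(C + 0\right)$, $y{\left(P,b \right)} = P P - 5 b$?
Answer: $-591$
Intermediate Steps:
$y{\left(P,b \right)} = P^{2} - 5 b$
$R{\left(C,E \right)} = C E$ ($R{\left(C,E \right)} = E C = C E$)
$\left(-4 - 1\right)^{2} + R{\left(7,4 \right)} \left(y{\left(-3,\left(-5\right) \left(-1\right) \right)} - 6\right) = \left(-4 - 1\right)^{2} + 7 \cdot 4 \left(\left(\left(-3\right)^{2} - 5 \left(\left(-5\right) \left(-1\right)\right)\right) - 6\right) = \left(-5\right)^{2} + 28 \left(\left(9 - 25\right) - 6\right) = 25 + 28 \left(\left(9 - 25\right) - 6\right) = 25 + 28 \left(-16 - 6\right) = 25 + 28 \left(-22\right) = 25 - 616 = -591$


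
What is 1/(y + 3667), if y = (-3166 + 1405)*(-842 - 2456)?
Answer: 1/5811445 ≈ 1.7207e-7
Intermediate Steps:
y = 5807778 (y = -1761*(-3298) = 5807778)
1/(y + 3667) = 1/(5807778 + 3667) = 1/5811445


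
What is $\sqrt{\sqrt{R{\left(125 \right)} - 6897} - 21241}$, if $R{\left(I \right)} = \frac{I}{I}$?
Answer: $\sqrt{-21241 + 4 i \sqrt{431}} \approx 0.2849 + 145.74 i$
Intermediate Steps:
$R{\left(I \right)} = 1$
$\sqrt{\sqrt{R{\left(125 \right)} - 6897} - 21241} = \sqrt{\sqrt{1 - 6897} - 21241} = \sqrt{\sqrt{-6896} - 21241} = \sqrt{4 i \sqrt{431} - 21241} = \sqrt{-21241 + 4 i \sqrt{431}}$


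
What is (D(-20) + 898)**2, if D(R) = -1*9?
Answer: 790321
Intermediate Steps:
D(R) = -9
(D(-20) + 898)**2 = (-9 + 898)**2 = 889**2 = 790321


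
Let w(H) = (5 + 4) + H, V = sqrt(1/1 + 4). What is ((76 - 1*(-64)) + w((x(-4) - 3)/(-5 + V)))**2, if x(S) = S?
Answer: 909047/40 + 4221*sqrt(5)/40 ≈ 22962.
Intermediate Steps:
V = sqrt(5) (V = sqrt(1 + 4) = sqrt(5) ≈ 2.2361)
w(H) = 9 + H
((76 - 1*(-64)) + w((x(-4) - 3)/(-5 + V)))**2 = ((76 - 1*(-64)) + (9 + (-4 - 3)/(-5 + sqrt(5))))**2 = ((76 + 64) + (9 - 7/(-5 + sqrt(5))))**2 = (140 + (9 - 7/(-5 + sqrt(5))))**2 = (149 - 7/(-5 + sqrt(5)))**2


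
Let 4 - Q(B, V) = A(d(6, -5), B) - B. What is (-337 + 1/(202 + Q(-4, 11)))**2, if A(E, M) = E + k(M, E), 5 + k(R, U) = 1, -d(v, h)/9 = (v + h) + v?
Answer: 8217785104/72361 ≈ 1.1357e+5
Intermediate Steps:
d(v, h) = -18*v - 9*h (d(v, h) = -9*((v + h) + v) = -9*((h + v) + v) = -9*(h + 2*v) = -18*v - 9*h)
k(R, U) = -4 (k(R, U) = -5 + 1 = -4)
A(E, M) = -4 + E (A(E, M) = E - 4 = -4 + E)
Q(B, V) = 71 + B (Q(B, V) = 4 - ((-4 + (-18*6 - 9*(-5))) - B) = 4 - ((-4 + (-108 + 45)) - B) = 4 - ((-4 - 63) - B) = 4 - (-67 - B) = 4 + (67 + B) = 71 + B)
(-337 + 1/(202 + Q(-4, 11)))**2 = (-337 + 1/(202 + (71 - 4)))**2 = (-337 + 1/(202 + 67))**2 = (-337 + 1/269)**2 = (-90652/269)**2 = 8217785104/72361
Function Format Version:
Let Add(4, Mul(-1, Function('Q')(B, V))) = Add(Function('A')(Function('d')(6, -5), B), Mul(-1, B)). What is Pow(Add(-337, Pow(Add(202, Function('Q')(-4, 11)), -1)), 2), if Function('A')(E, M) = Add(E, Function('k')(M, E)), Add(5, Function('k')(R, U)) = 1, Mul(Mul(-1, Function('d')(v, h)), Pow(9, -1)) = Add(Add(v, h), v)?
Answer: Rational(8217785104, 72361) ≈ 1.1357e+5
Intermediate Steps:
Function('d')(v, h) = Add(Mul(-18, v), Mul(-9, h)) (Function('d')(v, h) = Mul(-9, Add(Add(v, h), v)) = Mul(-9, Add(Add(h, v), v)) = Mul(-9, Add(h, Mul(2, v))) = Add(Mul(-18, v), Mul(-9, h)))
Function('k')(R, U) = -4 (Function('k')(R, U) = Add(-5, 1) = -4)
Function('A')(E, M) = Add(-4, E) (Function('A')(E, M) = Add(E, -4) = Add(-4, E))
Function('Q')(B, V) = Add(71, B) (Function('Q')(B, V) = Add(4, Mul(-1, Add(Add(-4, Add(Mul(-18, 6), Mul(-9, -5))), Mul(-1, B)))) = Add(4, Mul(-1, Add(Add(-4, Add(-108, 45)), Mul(-1, B)))) = Add(4, Mul(-1, Add(Add(-4, -63), Mul(-1, B)))) = Add(4, Mul(-1, Add(-67, Mul(-1, B)))) = Add(4, Add(67, B)) = Add(71, B))
Pow(Add(-337, Pow(Add(202, Function('Q')(-4, 11)), -1)), 2) = Pow(Add(-337, Pow(Add(202, Add(71, -4)), -1)), 2) = Pow(Add(-337, Pow(Add(202, 67), -1)), 2) = Pow(Add(-337, Pow(269, -1)), 2) = Pow(Add(-337, Rational(1, 269)), 2) = Pow(Rational(-90652, 269), 2) = Rational(8217785104, 72361)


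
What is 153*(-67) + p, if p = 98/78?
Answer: -399740/39 ≈ -10250.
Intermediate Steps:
p = 49/39 (p = 98*(1/78) = 49/39 ≈ 1.2564)
153*(-67) + p = 153*(-67) + 49/39 = -10251 + 49/39 = -399740/39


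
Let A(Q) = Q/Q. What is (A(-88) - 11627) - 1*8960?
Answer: -20586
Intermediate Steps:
A(Q) = 1
(A(-88) - 11627) - 1*8960 = (1 - 11627) - 1*8960 = -11626 - 8960 = -20586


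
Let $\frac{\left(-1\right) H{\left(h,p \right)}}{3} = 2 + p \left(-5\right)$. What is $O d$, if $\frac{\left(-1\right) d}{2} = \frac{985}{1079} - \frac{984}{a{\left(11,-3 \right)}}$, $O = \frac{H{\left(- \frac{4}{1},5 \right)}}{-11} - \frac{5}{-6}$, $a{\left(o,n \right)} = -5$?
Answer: $\frac{382931299}{178035} \approx 2150.9$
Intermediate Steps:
$H{\left(h,p \right)} = -6 + 15 p$ ($H{\left(h,p \right)} = - 3 \left(2 + p \left(-5\right)\right) = - 3 \left(2 - 5 p\right) = -6 + 15 p$)
$O = - \frac{359}{66}$ ($O = \frac{-6 + 15 \cdot 5}{-11} - \frac{5}{-6} = \left(-6 + 75\right) \left(- \frac{1}{11}\right) - - \frac{5}{6} = 69 \left(- \frac{1}{11}\right) + \frac{5}{6} = - \frac{69}{11} + \frac{5}{6} = - \frac{359}{66} \approx -5.4394$)
$d = - \frac{2133322}{5395}$ ($d = - 2 \left(\frac{985}{1079} - \frac{984}{-5}\right) = - 2 \left(985 \cdot \frac{1}{1079} - - \frac{984}{5}\right) = - 2 \left(\frac{985}{1079} + \frac{984}{5}\right) = \left(-2\right) \frac{1066661}{5395} = - \frac{2133322}{5395} \approx -395.43$)
$O d = \left(- \frac{359}{66}\right) \left(- \frac{2133322}{5395}\right) = \frac{382931299}{178035}$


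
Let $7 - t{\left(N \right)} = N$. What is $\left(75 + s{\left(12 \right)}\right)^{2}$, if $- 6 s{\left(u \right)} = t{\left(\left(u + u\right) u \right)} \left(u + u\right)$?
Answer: $1437601$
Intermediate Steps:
$t{\left(N \right)} = 7 - N$
$s{\left(u \right)} = - \frac{u \left(7 - 2 u^{2}\right)}{3}$ ($s{\left(u \right)} = - \frac{\left(7 - \left(u + u\right) u\right) \left(u + u\right)}{6} = - \frac{\left(7 - 2 u u\right) 2 u}{6} = - \frac{\left(7 - 2 u^{2}\right) 2 u}{6} = - \frac{2 u \left(7 - 2 u^{2}\right)}{6} = - \frac{u \left(7 - 2 u^{2}\right)}{3}$)
$\left(75 + s{\left(12 \right)}\right)^{2} = \left(75 + \frac{1}{3} \cdot 12 \left(-7 + 2 \cdot 12^{2}\right)\right)^{2} = \left(75 + \frac{1}{3} \cdot 12 \left(-7 + 2 \cdot 144\right)\right)^{2} = \left(75 + \frac{1}{3} \cdot 12 \left(-7 + 288\right)\right)^{2} = \left(75 + \frac{1}{3} \cdot 12 \cdot 281\right)^{2} = \left(75 + 1124\right)^{2} = 1199^{2} = 1437601$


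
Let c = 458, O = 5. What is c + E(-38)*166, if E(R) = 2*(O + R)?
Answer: -10498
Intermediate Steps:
E(R) = 10 + 2*R (E(R) = 2*(5 + R) = 10 + 2*R)
c + E(-38)*166 = 458 + (10 + 2*(-38))*166 = 458 + (10 - 76)*166 = 458 - 66*166 = 458 - 10956 = -10498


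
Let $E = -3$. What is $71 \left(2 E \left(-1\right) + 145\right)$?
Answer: $10721$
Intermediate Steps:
$71 \left(2 E \left(-1\right) + 145\right) = 71 \left(2 \left(-3\right) \left(-1\right) + 145\right) = 71 \left(\left(-6\right) \left(-1\right) + 145\right) = 71 \left(6 + 145\right) = 71 \cdot 151 = 10721$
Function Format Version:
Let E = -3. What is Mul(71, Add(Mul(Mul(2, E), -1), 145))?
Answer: 10721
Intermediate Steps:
Mul(71, Add(Mul(Mul(2, E), -1), 145)) = Mul(71, Add(Mul(Mul(2, -3), -1), 145)) = Mul(71, Add(Mul(-6, -1), 145)) = Mul(71, Add(6, 145)) = Mul(71, 151) = 10721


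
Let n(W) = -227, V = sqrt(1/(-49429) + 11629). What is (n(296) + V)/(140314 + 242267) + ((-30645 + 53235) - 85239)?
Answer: -23968317296/382581 + 4*sqrt(197307469315)/6303532083 ≈ -62649.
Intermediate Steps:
V = 12*sqrt(197307469315)/49429 (V = sqrt(-1/49429 + 11629) = sqrt(574809840/49429) = 12*sqrt(197307469315)/49429 ≈ 107.84)
(n(296) + V)/(140314 + 242267) + ((-30645 + 53235) - 85239) = (-227 + 12*sqrt(197307469315)/49429)/(140314 + 242267) + ((-30645 + 53235) - 85239) = (-227 + 12*sqrt(197307469315)/49429)/382581 + (22590 - 85239) = (-227 + 12*sqrt(197307469315)/49429)*(1/382581) - 62649 = (-227/382581 + 4*sqrt(197307469315)/6303532083) - 62649 = -23968317296/382581 + 4*sqrt(197307469315)/6303532083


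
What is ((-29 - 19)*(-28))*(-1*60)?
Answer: -80640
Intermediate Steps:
((-29 - 19)*(-28))*(-1*60) = -48*(-28)*(-60) = 1344*(-60) = -80640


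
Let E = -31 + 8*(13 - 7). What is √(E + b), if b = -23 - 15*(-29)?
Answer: √429 ≈ 20.712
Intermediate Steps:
b = 412 (b = -23 + 435 = 412)
E = 17 (E = -31 + 8*6 = -31 + 48 = 17)
√(E + b) = √(17 + 412) = √429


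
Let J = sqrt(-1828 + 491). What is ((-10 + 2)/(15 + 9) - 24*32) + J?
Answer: -2305/3 + I*sqrt(1337) ≈ -768.33 + 36.565*I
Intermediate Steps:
J = I*sqrt(1337) (J = sqrt(-1337) = I*sqrt(1337) ≈ 36.565*I)
((-10 + 2)/(15 + 9) - 24*32) + J = ((-10 + 2)/(15 + 9) - 24*32) + I*sqrt(1337) = (-8/24 - 768) + I*sqrt(1337) = (-8*1/24 - 768) + I*sqrt(1337) = (-1/3 - 768) + I*sqrt(1337) = -2305/3 + I*sqrt(1337)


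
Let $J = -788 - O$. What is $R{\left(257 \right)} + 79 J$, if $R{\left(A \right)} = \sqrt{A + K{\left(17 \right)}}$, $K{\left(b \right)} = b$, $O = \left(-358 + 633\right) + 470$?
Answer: $-121107 + \sqrt{274} \approx -1.2109 \cdot 10^{5}$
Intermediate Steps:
$O = 745$ ($O = 275 + 470 = 745$)
$J = -1533$ ($J = -788 - 745 = -1533$)
$R{\left(A \right)} = \sqrt{17 + A}$ ($R{\left(A \right)} = \sqrt{A + 17} = \sqrt{17 + A}$)
$R{\left(257 \right)} + 79 J = \sqrt{17 + 257} + 79 \left(-1533\right) = \sqrt{274} - 121107 = -121107 + \sqrt{274}$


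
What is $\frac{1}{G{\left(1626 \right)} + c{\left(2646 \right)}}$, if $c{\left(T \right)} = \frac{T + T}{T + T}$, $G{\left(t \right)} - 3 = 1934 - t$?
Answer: $\frac{1}{312} \approx 0.0032051$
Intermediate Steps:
$G{\left(t \right)} = 1937 - t$ ($G{\left(t \right)} = 3 - \left(-1934 + t\right) = 1937 - t$)
$c{\left(T \right)} = 1$ ($c{\left(T \right)} = \frac{2 T}{2 T} = 2 T \frac{1}{2 T} = 1$)
$\frac{1}{G{\left(1626 \right)} + c{\left(2646 \right)}} = \frac{1}{\left(1937 - 1626\right) + 1} = \frac{1}{311 + 1} = \frac{1}{312}$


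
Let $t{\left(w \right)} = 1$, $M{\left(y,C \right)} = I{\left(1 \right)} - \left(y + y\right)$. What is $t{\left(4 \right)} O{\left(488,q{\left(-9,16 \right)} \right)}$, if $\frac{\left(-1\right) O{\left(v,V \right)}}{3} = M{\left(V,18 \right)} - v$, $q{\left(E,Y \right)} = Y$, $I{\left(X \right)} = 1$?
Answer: $1557$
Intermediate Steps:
$M{\left(y,C \right)} = 1 - 2 y$ ($M{\left(y,C \right)} = 1 - \left(y + y\right) = 1 - 2 y$)
$O{\left(v,V \right)} = -3 + 3 v + 6 V$ ($O{\left(v,V \right)} = - 3 \left(\left(1 - 2 V\right) - v\right) = - 3 \left(1 - v - 2 V\right) = -3 + 3 v + 6 V$)
$t{\left(4 \right)} O{\left(488,q{\left(-9,16 \right)} \right)} = 1 \left(-3 + 3 \cdot 488 + 6 \cdot 16\right) = 1 \left(-3 + 1464 + 96\right) = 1 \cdot 1557 = 1557$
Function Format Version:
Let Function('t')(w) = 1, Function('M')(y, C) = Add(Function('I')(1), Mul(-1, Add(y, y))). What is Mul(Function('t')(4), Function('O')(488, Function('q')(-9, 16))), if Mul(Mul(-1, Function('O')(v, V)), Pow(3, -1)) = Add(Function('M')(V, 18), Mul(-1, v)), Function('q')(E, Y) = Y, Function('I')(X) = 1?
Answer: 1557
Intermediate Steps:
Function('M')(y, C) = Add(1, Mul(-2, y)) (Function('M')(y, C) = Add(1, Mul(-1, Add(y, y))) = Add(1, Mul(-1, Mul(2, y))) = Add(1, Mul(-2, y)))
Function('O')(v, V) = Add(-3, Mul(3, v), Mul(6, V)) (Function('O')(v, V) = Mul(-3, Add(Add(1, Mul(-2, V)), Mul(-1, v))) = Mul(-3, Add(1, Mul(-1, v), Mul(-2, V))) = Add(-3, Mul(3, v), Mul(6, V)))
Mul(Function('t')(4), Function('O')(488, Function('q')(-9, 16))) = Mul(1, Add(-3, Mul(3, 488), Mul(6, 16))) = Mul(1, Add(-3, 1464, 96)) = Mul(1, 1557) = 1557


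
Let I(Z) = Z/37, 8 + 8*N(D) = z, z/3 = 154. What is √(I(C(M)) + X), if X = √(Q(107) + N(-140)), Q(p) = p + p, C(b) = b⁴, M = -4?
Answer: √(37888 + 52022*√3)/74 ≈ 4.8346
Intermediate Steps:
z = 462 (z = 3*154 = 462)
Q(p) = 2*p
N(D) = 227/4 (N(D) = -1 + (⅛)*462 = -1 + 231/4 = 227/4)
I(Z) = Z/37 (I(Z) = Z*(1/37) = Z/37)
X = 19*√3/2 (X = √(2*107 + 227/4) = √(214 + 227/4) = √(1083/4) = 19*√3/2 ≈ 16.454)
√(I(C(M)) + X) = √((1/37)*(-4)⁴ + 19*√3/2) = √((1/37)*256 + 19*√3/2) = √(256/37 + 19*√3/2)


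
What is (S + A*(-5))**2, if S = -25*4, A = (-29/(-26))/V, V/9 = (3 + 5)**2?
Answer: 2243240085025/224280576 ≈ 10002.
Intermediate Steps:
V = 576 (V = 9*(3 + 5)**2 = 9*8**2 = 9*64 = 576)
A = 29/14976 (A = -29/(-26)/576 = -29*(-1/26)*(1/576) = (29/26)*(1/576) = 29/14976 ≈ 0.0019364)
S = -100
(S + A*(-5))**2 = (-100 + (29/14976)*(-5))**2 = (-100 - 145/14976)**2 = (-1497745/14976)**2 = 2243240085025/224280576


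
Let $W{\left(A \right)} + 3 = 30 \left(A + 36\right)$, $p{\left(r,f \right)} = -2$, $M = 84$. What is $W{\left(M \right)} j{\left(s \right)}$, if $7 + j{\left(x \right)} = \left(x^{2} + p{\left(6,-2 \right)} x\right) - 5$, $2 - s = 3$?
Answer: $-32373$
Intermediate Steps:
$s = -1$ ($s = 2 - 3 = -1$)
$j{\left(x \right)} = -12 + x^{2} - 2 x$ ($j{\left(x \right)} = -7 - \left(5 - x^{2} + 2 x\right) = -12 + x^{2} - 2 x$)
$W{\left(A \right)} = 1077 + 30 A$ ($W{\left(A \right)} = -3 + 30 \left(A + 36\right) = -3 + 30 \left(36 + A\right) = -3 + \left(1080 + 30 A\right) = 1077 + 30 A$)
$W{\left(M \right)} j{\left(s \right)} = \left(1077 + 30 \cdot 84\right) \left(-12 + \left(-1\right)^{2} - -2\right) = \left(1077 + 2520\right) \left(-12 + 1 + 2\right) = 3597 \left(-9\right) = -32373$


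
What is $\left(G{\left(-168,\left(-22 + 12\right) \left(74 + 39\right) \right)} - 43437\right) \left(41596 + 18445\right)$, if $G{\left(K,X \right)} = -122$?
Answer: $-2615325919$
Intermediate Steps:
$\left(G{\left(-168,\left(-22 + 12\right) \left(74 + 39\right) \right)} - 43437\right) \left(41596 + 18445\right) = \left(-122 - 43437\right) \left(41596 + 18445\right) = \left(-43559\right) 60041 = -2615325919$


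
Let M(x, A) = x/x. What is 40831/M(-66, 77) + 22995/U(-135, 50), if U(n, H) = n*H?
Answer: 6124139/150 ≈ 40828.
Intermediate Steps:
U(n, H) = H*n
M(x, A) = 1
40831/M(-66, 77) + 22995/U(-135, 50) = 40831/1 + 22995/((50*(-135))) = 40831*1 + 22995/(-6750) = 40831 + 22995*(-1/6750) = 40831 - 511/150 = 6124139/150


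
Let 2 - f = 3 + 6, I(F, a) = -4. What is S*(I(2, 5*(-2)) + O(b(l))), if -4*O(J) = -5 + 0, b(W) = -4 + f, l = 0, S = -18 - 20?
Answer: 209/2 ≈ 104.50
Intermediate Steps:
S = -38
f = -7 (f = 2 - (3 + 6) = 2 - 1*9 = 2 - 9 = -7)
b(W) = -11 (b(W) = -4 - 7 = -11)
O(J) = 5/4 (O(J) = -(-5 + 0)/4 = -¼*(-5) = 5/4)
S*(I(2, 5*(-2)) + O(b(l))) = -38*(-4 + 5/4) = -38*(-11/4) = 209/2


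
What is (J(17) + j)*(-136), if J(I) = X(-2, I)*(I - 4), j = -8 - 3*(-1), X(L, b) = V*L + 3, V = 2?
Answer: 2448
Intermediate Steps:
X(L, b) = 3 + 2*L (X(L, b) = 2*L + 3 = 3 + 2*L)
j = -5 (j = -8 + 3 = -5)
J(I) = 4 - I (J(I) = (3 + 2*(-2))*(I - 4) = (3 - 4)*(-4 + I) = -(-4 + I) = 4 - I)
(J(17) + j)*(-136) = ((4 - 1*17) - 5)*(-136) = ((4 - 17) - 5)*(-136) = (-13 - 5)*(-136) = -18*(-136) = 2448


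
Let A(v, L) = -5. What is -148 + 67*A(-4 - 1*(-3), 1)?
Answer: -483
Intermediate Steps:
-148 + 67*A(-4 - 1*(-3), 1) = -148 + 67*(-5) = -148 - 335 = -483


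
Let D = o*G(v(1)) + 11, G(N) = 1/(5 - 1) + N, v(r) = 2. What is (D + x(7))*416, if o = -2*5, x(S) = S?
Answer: -1872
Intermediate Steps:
G(N) = 1/4 + N
o = -10
D = -23/2 (D = -10*(1/4 + 2) + 11 = -10*9/4 + 11 = -45/2 + 11 = -23/2 ≈ -11.500)
(D + x(7))*416 = (-23/2 + 7)*416 = -9/2*416 = -1872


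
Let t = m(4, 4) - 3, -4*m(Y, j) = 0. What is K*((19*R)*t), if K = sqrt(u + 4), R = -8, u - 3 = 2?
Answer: 1368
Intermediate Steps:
u = 5 (u = 3 + 2 = 5)
m(Y, j) = 0 (m(Y, j) = -1/4*0 = 0)
t = -3 (t = 0 - 3 = -3)
K = 3 (K = sqrt(5 + 4) = sqrt(9) = 3)
K*((19*R)*t) = 3*((19*(-8))*(-3)) = 3*(-152*(-3)) = 3*456 = 1368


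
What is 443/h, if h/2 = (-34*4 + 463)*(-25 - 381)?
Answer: -443/265524 ≈ -0.0016684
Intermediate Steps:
h = -265524 (h = 2*((-34*4 + 463)*(-25 - 381)) = 2*((-136 + 463)*(-406)) = 2*(327*(-406)) = 2*(-132762) = -265524)
443/h = 443/(-265524) = 443*(-1/265524) = -443/265524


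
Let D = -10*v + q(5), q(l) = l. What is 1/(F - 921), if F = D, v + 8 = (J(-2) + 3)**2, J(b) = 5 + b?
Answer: -1/1196 ≈ -0.00083612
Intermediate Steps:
v = 28 (v = -8 + ((5 - 2) + 3)**2 = -8 + (3 + 3)**2 = -8 + 6**2 = -8 + 36 = 28)
D = -275 (D = -10*28 + 5 = -280 + 5 = -275)
F = -275
1/(F - 921) = 1/(-275 - 921) = 1/(-1196) = -1/1196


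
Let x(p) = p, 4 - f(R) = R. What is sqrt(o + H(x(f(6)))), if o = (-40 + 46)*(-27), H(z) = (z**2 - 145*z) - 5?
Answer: sqrt(127) ≈ 11.269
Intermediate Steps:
f(R) = 4 - R
H(z) = -5 + z**2 - 145*z
o = -162 (o = 6*(-27) = -162)
sqrt(o + H(x(f(6)))) = sqrt(-162 + (-5 + (4 - 1*6)**2 - 145*(4 - 1*6))) = sqrt(-162 + (-5 + (4 - 6)**2 - 145*(4 - 6))) = sqrt(-162 + (-5 + (-2)**2 - 145*(-2))) = sqrt(-162 + (-5 + 4 + 290)) = sqrt(-162 + 289) = sqrt(127)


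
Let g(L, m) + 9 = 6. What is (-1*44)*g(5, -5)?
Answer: 132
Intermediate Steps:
g(L, m) = -3 (g(L, m) = -9 + 6 = -3)
(-1*44)*g(5, -5) = -1*44*(-3) = -44*(-3) = 132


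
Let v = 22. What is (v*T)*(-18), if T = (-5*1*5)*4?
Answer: 39600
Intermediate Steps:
T = -100 (T = -5*5*4 = -25*4 = -100)
(v*T)*(-18) = (22*(-100))*(-18) = -2200*(-18) = 39600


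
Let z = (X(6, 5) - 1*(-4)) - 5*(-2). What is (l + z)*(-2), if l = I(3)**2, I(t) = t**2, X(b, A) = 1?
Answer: -192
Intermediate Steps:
l = 81 (l = (3**2)**2 = 9**2 = 81)
z = 15 (z = (1 - 1*(-4)) - 5*(-2) = (1 + 4) - 5*(-2) = 5 + 10 = 15)
(l + z)*(-2) = (81 + 15)*(-2) = 96*(-2) = -192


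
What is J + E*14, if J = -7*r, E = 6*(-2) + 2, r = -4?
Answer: -112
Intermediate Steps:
E = -10 (E = -12 + 2 = -10)
J = 28 (J = -7*(-4) = 28)
J + E*14 = 28 - 10*14 = 28 - 140 = -112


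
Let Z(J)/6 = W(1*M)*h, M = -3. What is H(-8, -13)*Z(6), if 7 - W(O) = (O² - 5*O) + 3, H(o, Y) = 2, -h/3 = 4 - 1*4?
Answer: 0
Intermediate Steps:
h = 0 (h = -3*(4 - 1*4) = -3*(4 - 4) = -3*0 = 0)
W(O) = 4 - O² + 5*O (W(O) = 7 - ((O² - 5*O) + 3) = 7 - (3 + O² - 5*O) = 7 + (-3 - O² + 5*O) = 4 - O² + 5*O)
Z(J) = 0 (Z(J) = 6*((4 - (1*(-3))² + 5*(1*(-3)))*0) = 6*((4 - 1*(-3)² + 5*(-3))*0) = 6*((4 - 1*9 - 15)*0) = 6*((4 - 9 - 15)*0) = 6*(-20*0) = 6*0 = 0)
H(-8, -13)*Z(6) = 2*0 = 0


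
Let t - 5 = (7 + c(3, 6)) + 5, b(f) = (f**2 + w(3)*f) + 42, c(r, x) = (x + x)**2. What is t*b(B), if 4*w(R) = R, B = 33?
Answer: 744303/4 ≈ 1.8608e+5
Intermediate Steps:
w(R) = R/4
c(r, x) = 4*x**2 (c(r, x) = (2*x)**2 = 4*x**2)
b(f) = 42 + f**2 + 3*f/4 (b(f) = (f**2 + ((1/4)*3)*f) + 42 = (f**2 + 3*f/4) + 42 = 42 + f**2 + 3*f/4)
t = 161 (t = 5 + ((7 + 4*6**2) + 5) = 5 + ((7 + 4*36) + 5) = 5 + ((7 + 144) + 5) = 5 + (151 + 5) = 5 + 156 = 161)
t*b(B) = 161*(42 + 33**2 + (3/4)*33) = 161*(42 + 1089 + 99/4) = 161*(4623/4) = 744303/4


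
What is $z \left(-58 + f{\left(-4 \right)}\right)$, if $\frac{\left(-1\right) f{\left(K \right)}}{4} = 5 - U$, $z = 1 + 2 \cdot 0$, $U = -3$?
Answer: $-90$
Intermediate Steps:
$z = 1$ ($z = 1 + 0 = 1$)
$f{\left(K \right)} = -32$ ($f{\left(K \right)} = - 4 \left(5 - -3\right) = - 4 \left(5 + 3\right) = \left(-4\right) 8 = -32$)
$z \left(-58 + f{\left(-4 \right)}\right) = 1 \left(-58 - 32\right) = 1 \left(-90\right) = -90$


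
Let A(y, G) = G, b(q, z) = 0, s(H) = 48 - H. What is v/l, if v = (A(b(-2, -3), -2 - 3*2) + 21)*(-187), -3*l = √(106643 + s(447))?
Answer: 7293*√26561/53122 ≈ 22.375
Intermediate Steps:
l = -2*√26561/3 (l = -√(106643 + (48 - 1*447))/3 = -√(106643 + (48 - 447))/3 = -√(106643 - 399)/3 = -2*√26561/3 ≈ -108.65)
v = -2431 (v = ((-2 - 3*2) + 21)*(-187) = ((-2 - 6) + 21)*(-187) = (-8 + 21)*(-187) = 13*(-187) = -2431)
v/l = -2431*(-3*√26561/53122) = -(-7293)*√26561/53122 = 7293*√26561/53122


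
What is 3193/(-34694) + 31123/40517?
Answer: 950410581/1405696798 ≈ 0.67611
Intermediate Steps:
3193/(-34694) + 31123/40517 = 3193*(-1/34694) + 31123*(1/40517) = -3193/34694 + 31123/40517 = 950410581/1405696798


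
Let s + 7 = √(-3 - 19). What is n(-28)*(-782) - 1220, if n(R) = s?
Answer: 4254 - 782*I*√22 ≈ 4254.0 - 3667.9*I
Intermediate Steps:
s = -7 + I*√22 (s = -7 + √(-3 - 19) = -7 + √(-22) = -7 + I*√22 ≈ -7.0 + 4.6904*I)
n(R) = -7 + I*√22
n(-28)*(-782) - 1220 = (-7 + I*√22)*(-782) - 1220 = (5474 - 782*I*√22) - 1220 = 4254 - 782*I*√22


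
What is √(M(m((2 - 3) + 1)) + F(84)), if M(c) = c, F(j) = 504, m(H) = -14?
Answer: 7*√10 ≈ 22.136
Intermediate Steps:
√(M(m((2 - 3) + 1)) + F(84)) = √(-14 + 504) = √490 = 7*√10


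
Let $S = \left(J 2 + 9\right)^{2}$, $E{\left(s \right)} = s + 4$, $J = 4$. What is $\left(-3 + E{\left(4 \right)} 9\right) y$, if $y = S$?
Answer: $19941$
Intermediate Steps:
$E{\left(s \right)} = 4 + s$
$S = 289$ ($S = \left(4 \cdot 2 + 9\right)^{2} = \left(8 + 9\right)^{2} = 17^{2} = 289$)
$y = 289$
$\left(-3 + E{\left(4 \right)} 9\right) y = \left(-3 + \left(4 + 4\right) 9\right) 289 = \left(-3 + 8 \cdot 9\right) 289 = \left(-3 + 72\right) 289 = 69 \cdot 289 = 19941$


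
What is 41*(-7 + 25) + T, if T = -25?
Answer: 713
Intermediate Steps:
41*(-7 + 25) + T = 41*(-7 + 25) - 25 = 41*18 - 25 = 738 - 25 = 713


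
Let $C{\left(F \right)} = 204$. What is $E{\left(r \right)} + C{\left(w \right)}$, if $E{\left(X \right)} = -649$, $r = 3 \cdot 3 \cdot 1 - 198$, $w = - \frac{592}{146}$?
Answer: $-445$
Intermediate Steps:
$w = - \frac{296}{73}$ ($w = \left(-592\right) \frac{1}{146} = - \frac{296}{73} \approx -4.0548$)
$r = -189$ ($r = 9 \cdot 1 - 198 = 9 - 198 = -189$)
$E{\left(r \right)} + C{\left(w \right)} = -649 + 204 = -445$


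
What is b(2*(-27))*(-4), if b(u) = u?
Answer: 216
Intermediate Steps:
b(2*(-27))*(-4) = (2*(-27))*(-4) = -54*(-4) = 216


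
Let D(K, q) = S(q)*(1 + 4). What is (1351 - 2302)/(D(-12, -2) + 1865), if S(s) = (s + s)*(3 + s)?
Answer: -317/615 ≈ -0.51545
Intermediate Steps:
S(s) = 2*s*(3 + s) (S(s) = (2*s)*(3 + s) = 2*s*(3 + s))
D(K, q) = 10*q*(3 + q) (D(K, q) = (2*q*(3 + q))*(1 + 4) = (2*q*(3 + q))*5 = 10*q*(3 + q))
(1351 - 2302)/(D(-12, -2) + 1865) = (1351 - 2302)/(10*(-2)*(3 - 2) + 1865) = -951/(10*(-2)*1 + 1865) = -951/(-20 + 1865) = -951/1845 = -951*1/1845 = -317/615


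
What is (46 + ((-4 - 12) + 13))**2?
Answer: 1849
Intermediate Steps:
(46 + ((-4 - 12) + 13))**2 = (46 + (-16 + 13))**2 = (46 - 3)**2 = 43**2 = 1849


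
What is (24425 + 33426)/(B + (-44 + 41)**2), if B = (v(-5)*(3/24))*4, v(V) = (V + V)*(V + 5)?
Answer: 57851/9 ≈ 6427.9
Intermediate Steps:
v(V) = 2*V*(5 + V) (v(V) = (2*V)*(5 + V) = 2*V*(5 + V))
B = 0 (B = ((2*(-5)*(5 - 5))*(3/24))*4 = ((2*(-5)*0)*(3*(1/24)))*4 = (0*(1/8))*4 = 0*4 = 0)
(24425 + 33426)/(B + (-44 + 41)**2) = (24425 + 33426)/(0 + (-44 + 41)**2) = 57851/(0 + (-3)**2) = 57851/(0 + 9) = 57851/9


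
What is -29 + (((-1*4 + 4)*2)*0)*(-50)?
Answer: -29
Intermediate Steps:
-29 + (((-1*4 + 4)*2)*0)*(-50) = -29 + (((-4 + 4)*2)*0)*(-50) = -29 + ((0*2)*0)*(-50) = -29 + (0*0)*(-50) = -29 + 0*(-50) = -29 + 0 = -29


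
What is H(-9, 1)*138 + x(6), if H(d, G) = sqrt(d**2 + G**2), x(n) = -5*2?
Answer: -10 + 138*sqrt(82) ≈ 1239.6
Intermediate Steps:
x(n) = -10
H(d, G) = sqrt(G**2 + d**2)
H(-9, 1)*138 + x(6) = sqrt(1**2 + (-9)**2)*138 - 10 = sqrt(1 + 81)*138 - 10 = sqrt(82)*138 - 10 = 138*sqrt(82) - 10 = -10 + 138*sqrt(82)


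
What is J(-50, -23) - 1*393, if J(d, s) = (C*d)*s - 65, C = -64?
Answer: -74058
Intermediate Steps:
J(d, s) = -65 - 64*d*s (J(d, s) = (-64*d)*s - 65 = -64*d*s - 65 = -65 - 64*d*s)
J(-50, -23) - 1*393 = (-65 - 64*(-50)*(-23)) - 1*393 = (-65 - 73600) - 393 = -73665 - 393 = -74058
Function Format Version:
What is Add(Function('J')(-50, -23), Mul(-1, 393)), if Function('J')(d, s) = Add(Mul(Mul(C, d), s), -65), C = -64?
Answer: -74058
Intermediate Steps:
Function('J')(d, s) = Add(-65, Mul(-64, d, s)) (Function('J')(d, s) = Add(Mul(Mul(-64, d), s), -65) = Add(Mul(-64, d, s), -65) = Add(-65, Mul(-64, d, s)))
Add(Function('J')(-50, -23), Mul(-1, 393)) = Add(Add(-65, Mul(-64, -50, -23)), Mul(-1, 393)) = Add(Add(-65, -73600), -393) = Add(-73665, -393) = -74058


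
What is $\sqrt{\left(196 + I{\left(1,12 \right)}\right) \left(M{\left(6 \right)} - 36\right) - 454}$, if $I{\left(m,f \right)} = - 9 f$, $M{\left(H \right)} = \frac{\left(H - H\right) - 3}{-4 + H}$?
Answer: $i \sqrt{3754} \approx 61.27 i$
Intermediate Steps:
$M{\left(H \right)} = - \frac{3}{-4 + H}$ ($M{\left(H \right)} = \frac{0 - 3}{-4 + H} = - \frac{3}{-4 + H}$)
$\sqrt{\left(196 + I{\left(1,12 \right)}\right) \left(M{\left(6 \right)} - 36\right) - 454} = \sqrt{\left(196 - 108\right) \left(- \frac{3}{-4 + 6} - 36\right) - 454} = \sqrt{\left(196 - 108\right) \left(- \frac{3}{2} - 36\right) - 454} = \sqrt{88 \left(\left(-3\right) \frac{1}{2} - 36\right) - 454} = \sqrt{88 \left(- \frac{3}{2} - 36\right) - 454} = \sqrt{88 \left(- \frac{75}{2}\right) - 454} = \sqrt{-3300 - 454} = \sqrt{-3754} = i \sqrt{3754}$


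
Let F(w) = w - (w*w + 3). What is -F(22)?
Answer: 465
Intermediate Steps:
F(w) = -3 + w - w**2 (F(w) = w - (w**2 + 3) = w - (3 + w**2) = w + (-3 - w**2) = -3 + w - w**2)
-F(22) = -(-3 + 22 - 1*22**2) = -(-3 + 22 - 1*484) = -(-3 + 22 - 484) = -1*(-465) = 465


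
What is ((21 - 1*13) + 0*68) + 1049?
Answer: 1057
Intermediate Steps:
((21 - 1*13) + 0*68) + 1049 = ((21 - 13) + 0) + 1049 = (8 + 0) + 1049 = 8 + 1049 = 1057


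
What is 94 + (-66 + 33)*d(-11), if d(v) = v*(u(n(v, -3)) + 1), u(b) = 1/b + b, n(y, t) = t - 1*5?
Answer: -19939/8 ≈ -2492.4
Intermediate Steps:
n(y, t) = -5 + t (n(y, t) = t - 5 = -5 + t)
u(b) = b + 1/b
d(v) = -57*v/8 (d(v) = v*(((-5 - 3) + 1/(-5 - 3)) + 1) = v*((-8 + 1/(-8)) + 1) = v*((-8 - 1/8) + 1) = v*(-65/8 + 1) = v*(-57/8) = -57*v/8)
94 + (-66 + 33)*d(-11) = 94 + (-66 + 33)*(-57/8*(-11)) = 94 - 33*627/8 = 94 - 20691/8 = -19939/8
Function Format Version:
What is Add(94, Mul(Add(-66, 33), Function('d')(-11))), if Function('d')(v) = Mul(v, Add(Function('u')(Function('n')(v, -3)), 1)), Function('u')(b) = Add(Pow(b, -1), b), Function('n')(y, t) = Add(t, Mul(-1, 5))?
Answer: Rational(-19939, 8) ≈ -2492.4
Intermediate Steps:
Function('n')(y, t) = Add(-5, t) (Function('n')(y, t) = Add(t, -5) = Add(-5, t))
Function('u')(b) = Add(b, Pow(b, -1))
Function('d')(v) = Mul(Rational(-57, 8), v) (Function('d')(v) = Mul(v, Add(Add(Add(-5, -3), Pow(Add(-5, -3), -1)), 1)) = Mul(v, Add(Add(-8, Pow(-8, -1)), 1)) = Mul(v, Add(Add(-8, Rational(-1, 8)), 1)) = Mul(v, Add(Rational(-65, 8), 1)) = Mul(v, Rational(-57, 8)) = Mul(Rational(-57, 8), v))
Add(94, Mul(Add(-66, 33), Function('d')(-11))) = Add(94, Mul(Add(-66, 33), Mul(Rational(-57, 8), -11))) = Add(94, Mul(-33, Rational(627, 8))) = Add(94, Rational(-20691, 8)) = Rational(-19939, 8)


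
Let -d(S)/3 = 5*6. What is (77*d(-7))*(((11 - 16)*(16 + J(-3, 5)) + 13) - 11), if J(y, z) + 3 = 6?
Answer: 644490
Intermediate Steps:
J(y, z) = 3 (J(y, z) = -3 + 6 = 3)
d(S) = -90 (d(S) = -15*6 = -3*30 = -90)
(77*d(-7))*(((11 - 16)*(16 + J(-3, 5)) + 13) - 11) = (77*(-90))*(((11 - 16)*(16 + 3) + 13) - 11) = -6930*((-5*19 + 13) - 11) = -6930*((-95 + 13) - 11) = -6930*(-82 - 11) = -6930*(-93) = 644490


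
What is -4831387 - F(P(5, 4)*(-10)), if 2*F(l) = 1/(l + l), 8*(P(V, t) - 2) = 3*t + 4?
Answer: -773021919/160 ≈ -4.8314e+6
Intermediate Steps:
P(V, t) = 5/2 + 3*t/8 (P(V, t) = 2 + (3*t + 4)/8 = 2 + (4 + 3*t)/8 = 2 + (½ + 3*t/8) = 5/2 + 3*t/8)
F(l) = 1/(4*l) (F(l) = 1/(2*(l + l)) = 1/(2*((2*l))) = (1/(2*l))/2 = 1/(4*l))
-4831387 - F(P(5, 4)*(-10)) = -4831387 - 1/(4*((5/2 + (3/8)*4)*(-10))) = -4831387 - 1/(4*((5/2 + 3/2)*(-10))) = -4831387 - 1/(4*(4*(-10))) = -4831387 - 1/(4*(-40)) = -4831387 - (-1)/(4*40) = -4831387 - 1*(-1/160) = -4831387 + 1/160 = -773021919/160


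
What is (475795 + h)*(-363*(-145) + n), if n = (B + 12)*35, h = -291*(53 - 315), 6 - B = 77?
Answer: 27916511090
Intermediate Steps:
B = -71 (B = 6 - 1*77 = 6 - 77 = -71)
h = 76242 (h = -291*(-262) = 76242)
n = -2065 (n = (-71 + 12)*35 = -59*35 = -2065)
(475795 + h)*(-363*(-145) + n) = (475795 + 76242)*(-363*(-145) - 2065) = 552037*(52635 - 2065) = 552037*50570 = 27916511090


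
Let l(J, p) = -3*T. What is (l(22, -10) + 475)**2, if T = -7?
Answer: 246016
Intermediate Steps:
l(J, p) = 21 (l(J, p) = -3*(-7) = 21)
(l(22, -10) + 475)**2 = (21 + 475)**2 = 496**2 = 246016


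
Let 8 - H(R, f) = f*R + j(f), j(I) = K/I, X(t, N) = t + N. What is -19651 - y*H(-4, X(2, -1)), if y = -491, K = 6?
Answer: -16705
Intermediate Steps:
X(t, N) = N + t
j(I) = 6/I
H(R, f) = 8 - 6/f - R*f (H(R, f) = 8 - (f*R + 6/f) = 8 - (R*f + 6/f) = 8 - (6/f + R*f) = 8 + (-6/f - R*f) = 8 - 6/f - R*f)
-19651 - y*H(-4, X(2, -1)) = -19651 - (-491)*(8 - 6/(-1 + 2) - 1*(-4)*(-1 + 2)) = -19651 - (-491)*(8 - 6/1 - 1*(-4)*1) = -19651 - (-491)*(8 - 6*1 + 4) = -19651 - (-491)*(8 - 6 + 4) = -19651 - (-491)*6 = -19651 - 1*(-2946) = -19651 + 2946 = -16705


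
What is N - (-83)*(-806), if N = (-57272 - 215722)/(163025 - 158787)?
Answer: -141893359/2119 ≈ -66962.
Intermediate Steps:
N = -136497/2119 (N = -272994/4238 = -272994*1/4238 = -136497/2119 ≈ -64.416)
N - (-83)*(-806) = -136497/2119 - (-83)*(-806) = -136497/2119 - 1*66898 = -136497/2119 - 66898 = -141893359/2119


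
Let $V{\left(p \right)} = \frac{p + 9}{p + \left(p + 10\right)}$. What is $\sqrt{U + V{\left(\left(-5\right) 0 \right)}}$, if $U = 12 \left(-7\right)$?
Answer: $\frac{i \sqrt{8310}}{10} \approx 9.1159 i$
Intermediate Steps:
$V{\left(p \right)} = \frac{9 + p}{10 + 2 p}$ ($V{\left(p \right)} = \frac{9 + p}{p + \left(10 + p\right)} = \frac{9 + p}{10 + 2 p}$)
$U = -84$
$\sqrt{U + V{\left(\left(-5\right) 0 \right)}} = \sqrt{-84 + \frac{9 - 0}{2 \left(5 - 0\right)}} = \sqrt{-84 + \frac{9 + 0}{2 \left(5 + 0\right)}} = \sqrt{-84 + \frac{1}{2} \cdot \frac{1}{5} \cdot 9} = \sqrt{-84 + \frac{9}{10}} = \sqrt{- \frac{831}{10}} = \frac{i \sqrt{8310}}{10}$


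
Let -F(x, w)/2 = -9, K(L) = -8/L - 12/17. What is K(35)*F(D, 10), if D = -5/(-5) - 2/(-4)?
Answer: -10008/595 ≈ -16.820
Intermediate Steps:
D = 3/2 (D = -5*(-⅕) - 2*(-¼) = 1 + ½ = 3/2 ≈ 1.5000)
K(L) = -12/17 - 8/L (K(L) = -8/L - 12*1/17 = -8/L - 12/17 = -12/17 - 8/L)
F(x, w) = 18 (F(x, w) = -2*(-9) = 18)
K(35)*F(D, 10) = (-12/17 - 8/35)*18 = -556/595*18 = -10008/595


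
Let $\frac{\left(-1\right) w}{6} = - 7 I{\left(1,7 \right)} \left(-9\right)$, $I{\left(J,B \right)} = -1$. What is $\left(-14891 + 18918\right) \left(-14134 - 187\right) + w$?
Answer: $-57670289$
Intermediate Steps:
$w = 378$ ($w = - 6 \left(-7\right) \left(-1\right) \left(-9\right) = - 6 \cdot 7 \left(-9\right) = \left(-6\right) \left(-63\right) = 378$)
$\left(-14891 + 18918\right) \left(-14134 - 187\right) + w = \left(-14891 + 18918\right) \left(-14134 - 187\right) + 378 = 4027 \left(-14321\right) + 378 = -57670667 + 378 = -57670289$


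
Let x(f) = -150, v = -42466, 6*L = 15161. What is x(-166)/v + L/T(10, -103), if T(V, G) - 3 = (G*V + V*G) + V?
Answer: -320992363/260783706 ≈ -1.2309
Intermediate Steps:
L = 15161/6 (L = (⅙)*15161 = 15161/6 ≈ 2526.8)
T(V, G) = 3 + V + 2*G*V (T(V, G) = 3 + ((G*V + V*G) + V) = 3 + ((G*V + G*V) + V) = 3 + (2*G*V + V) = 3 + (V + 2*G*V) = 3 + V + 2*G*V)
x(-166)/v + L/T(10, -103) = -150/(-42466) + 15161/(6*(3 + 10 + 2*(-103)*10)) = -150*(-1/42466) + 15161/(6*(3 + 10 - 2060)) = 75/21233 + (15161/6)/(-2047) = 75/21233 + (15161/6)*(-1/2047) = 75/21233 - 15161/12282 = -320992363/260783706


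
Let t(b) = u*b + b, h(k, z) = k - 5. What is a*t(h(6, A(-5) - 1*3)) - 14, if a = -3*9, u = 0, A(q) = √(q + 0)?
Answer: -41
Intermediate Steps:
A(q) = √q
a = -27
h(k, z) = -5 + k
t(b) = b (t(b) = 0*b + b = 0 + b = b)
a*t(h(6, A(-5) - 1*3)) - 14 = -27*(-5 + 6) - 14 = -27*1 - 14 = -27 - 14 = -41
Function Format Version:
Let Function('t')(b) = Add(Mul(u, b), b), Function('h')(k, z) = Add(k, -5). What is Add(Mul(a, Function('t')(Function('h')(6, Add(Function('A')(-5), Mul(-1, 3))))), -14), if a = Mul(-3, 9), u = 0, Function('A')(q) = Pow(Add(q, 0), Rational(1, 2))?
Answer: -41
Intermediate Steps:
Function('A')(q) = Pow(q, Rational(1, 2))
a = -27
Function('h')(k, z) = Add(-5, k)
Function('t')(b) = b (Function('t')(b) = Add(Mul(0, b), b) = Add(0, b) = b)
Add(Mul(a, Function('t')(Function('h')(6, Add(Function('A')(-5), Mul(-1, 3))))), -14) = Add(Mul(-27, Add(-5, 6)), -14) = Add(Mul(-27, 1), -14) = Add(-27, -14) = -41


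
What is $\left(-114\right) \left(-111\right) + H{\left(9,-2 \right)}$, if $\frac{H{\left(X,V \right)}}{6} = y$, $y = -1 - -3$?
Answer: $12666$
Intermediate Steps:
$y = 2$ ($y = -1 + 3 = 2$)
$H{\left(X,V \right)} = 12$ ($H{\left(X,V \right)} = 6 \cdot 2 = 12$)
$\left(-114\right) \left(-111\right) + H{\left(9,-2 \right)} = \left(-114\right) \left(-111\right) + 12 = 12654 + 12 = 12666$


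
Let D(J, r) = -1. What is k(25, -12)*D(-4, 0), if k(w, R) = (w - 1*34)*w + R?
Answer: 237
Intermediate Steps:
k(w, R) = R + w*(-34 + w) (k(w, R) = (w - 34)*w + R = (-34 + w)*w + R = w*(-34 + w) + R = R + w*(-34 + w))
k(25, -12)*D(-4, 0) = (-12 + 25² - 34*25)*(-1) = (-12 + 625 - 850)*(-1) = -237*(-1) = 237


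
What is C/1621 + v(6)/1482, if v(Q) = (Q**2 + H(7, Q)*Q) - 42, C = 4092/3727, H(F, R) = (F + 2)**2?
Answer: 484328084/1492242349 ≈ 0.32456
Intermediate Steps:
H(F, R) = (2 + F)**2
C = 4092/3727 (C = 4092*(1/3727) = 4092/3727 ≈ 1.0979)
v(Q) = -42 + Q**2 + 81*Q (v(Q) = (Q**2 + (2 + 7)**2*Q) - 42 = (Q**2 + 9**2*Q) - 42 = (Q**2 + 81*Q) - 42 = -42 + Q**2 + 81*Q)
C/1621 + v(6)/1482 = (4092/3727)/1621 + (-42 + 6**2 + 81*6)/1482 = (4092/3727)*(1/1621) + (-42 + 36 + 486)*(1/1482) = 4092/6041467 + 480*(1/1482) = 4092/6041467 + 80/247 = 484328084/1492242349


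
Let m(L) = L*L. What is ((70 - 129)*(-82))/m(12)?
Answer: 2419/72 ≈ 33.597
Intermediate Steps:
m(L) = L²
((70 - 129)*(-82))/m(12) = ((70 - 129)*(-82))/(12²) = -59*(-82)/144 = 4838*(1/144) = 2419/72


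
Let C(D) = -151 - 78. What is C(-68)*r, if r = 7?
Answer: -1603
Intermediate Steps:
C(D) = -229
C(-68)*r = -229*7 = -1603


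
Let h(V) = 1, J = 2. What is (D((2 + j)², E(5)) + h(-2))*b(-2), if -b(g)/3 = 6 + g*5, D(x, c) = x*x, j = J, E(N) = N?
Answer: 3084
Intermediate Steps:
j = 2
D(x, c) = x²
b(g) = -18 - 15*g (b(g) = -3*(6 + g*5) = -3*(6 + 5*g) = -18 - 15*g)
(D((2 + j)², E(5)) + h(-2))*b(-2) = (((2 + 2)²)² + 1)*(-18 - 15*(-2)) = ((4²)² + 1)*(-18 + 30) = (16² + 1)*12 = (256 + 1)*12 = 257*12 = 3084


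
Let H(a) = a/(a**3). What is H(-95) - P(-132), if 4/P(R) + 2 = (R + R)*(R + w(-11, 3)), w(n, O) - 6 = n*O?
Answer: 2937/189407675 ≈ 1.5506e-5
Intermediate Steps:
w(n, O) = 6 + O*n (w(n, O) = 6 + n*O = 6 + O*n)
H(a) = a**(-2) (H(a) = a/a**3 = a**(-2))
P(R) = 4/(-2 + 2*R*(-27 + R)) (P(R) = 4/(-2 + (R + R)*(R + (6 + 3*(-11)))) = 4/(-2 + (2*R)*(R + (6 - 33))) = 4/(-2 + (2*R)*(R - 27)) = 4/(-2 + (2*R)*(-27 + R)) = 4/(-2 + 2*R*(-27 + R)))
H(-95) - P(-132) = (-95)**(-2) - 2/(-1 + (-132)**2 - 27*(-132)) = 1/9025 - 2/(-1 + 17424 + 3564) = 1/9025 - 2/20987 = 2937/189407675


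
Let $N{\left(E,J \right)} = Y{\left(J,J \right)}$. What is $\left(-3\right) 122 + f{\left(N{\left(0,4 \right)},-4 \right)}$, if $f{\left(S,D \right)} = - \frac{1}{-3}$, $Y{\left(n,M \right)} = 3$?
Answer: $- \frac{1097}{3} \approx -365.67$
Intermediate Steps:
$N{\left(E,J \right)} = 3$
$f{\left(S,D \right)} = \frac{1}{3}$ ($f{\left(S,D \right)} = \left(-1\right) \left(- \frac{1}{3}\right) = \frac{1}{3}$)
$\left(-3\right) 122 + f{\left(N{\left(0,4 \right)},-4 \right)} = \left(-3\right) 122 + \frac{1}{3} = -366 + \frac{1}{3} = - \frac{1097}{3}$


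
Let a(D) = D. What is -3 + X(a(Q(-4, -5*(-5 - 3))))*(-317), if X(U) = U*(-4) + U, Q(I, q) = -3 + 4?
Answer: 948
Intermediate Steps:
Q(I, q) = 1
X(U) = -3*U (X(U) = -4*U + U = -3*U)
-3 + X(a(Q(-4, -5*(-5 - 3))))*(-317) = -3 - 3*1*(-317) = -3 - 3*(-317) = -3 + 951 = 948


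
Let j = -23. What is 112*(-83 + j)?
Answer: -11872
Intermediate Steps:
112*(-83 + j) = 112*(-83 - 23) = 112*(-106) = -11872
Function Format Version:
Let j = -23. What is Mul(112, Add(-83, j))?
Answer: -11872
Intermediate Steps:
Mul(112, Add(-83, j)) = Mul(112, Add(-83, -23)) = Mul(112, -106) = -11872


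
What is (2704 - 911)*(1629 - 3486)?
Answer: -3329601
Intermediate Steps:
(2704 - 911)*(1629 - 3486) = 1793*(-1857) = -3329601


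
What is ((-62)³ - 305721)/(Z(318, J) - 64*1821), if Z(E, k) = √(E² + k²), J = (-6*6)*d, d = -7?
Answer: 5283803888/1131861609 + 544049*√4573/2263723218 ≈ 4.6845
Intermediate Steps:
J = 252 (J = -6*6*(-7) = -36*(-7) = 252)
((-62)³ - 305721)/(Z(318, J) - 64*1821) = ((-62)³ - 305721)/(√(318² + 252²) - 64*1821) = (-238328 - 305721)/(√(101124 + 63504) - 116544) = -544049/(√164628 - 116544) = -544049/(6*√4573 - 116544) = -544049/(-116544 + 6*√4573)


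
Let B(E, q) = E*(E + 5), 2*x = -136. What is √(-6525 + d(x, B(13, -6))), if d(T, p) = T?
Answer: I*√6593 ≈ 81.197*I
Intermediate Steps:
x = -68 (x = (½)*(-136) = -68)
B(E, q) = E*(5 + E)
√(-6525 + d(x, B(13, -6))) = √(-6525 - 68) = √(-6593) = I*√6593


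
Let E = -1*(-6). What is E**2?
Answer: 36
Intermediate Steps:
E = 6
E**2 = 6**2 = 36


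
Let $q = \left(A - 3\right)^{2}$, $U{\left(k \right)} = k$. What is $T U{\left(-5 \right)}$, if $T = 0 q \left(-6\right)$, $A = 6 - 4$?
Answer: $0$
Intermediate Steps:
$A = 2$ ($A = 6 - 4 = 2$)
$q = 1$ ($q = \left(2 - 3\right)^{2} = \left(-1\right)^{2} = 1$)
$T = 0$ ($T = 0 \cdot 1 \left(-6\right) = 0 \left(-6\right) = 0$)
$T U{\left(-5 \right)} = 0 \left(-5\right) = 0$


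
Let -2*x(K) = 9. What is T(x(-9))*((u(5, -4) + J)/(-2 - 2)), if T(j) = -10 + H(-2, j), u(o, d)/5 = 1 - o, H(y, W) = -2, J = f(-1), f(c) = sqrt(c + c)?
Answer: -60 + 3*I*sqrt(2) ≈ -60.0 + 4.2426*I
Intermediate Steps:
f(c) = sqrt(2)*sqrt(c) (f(c) = sqrt(2*c) = sqrt(2)*sqrt(c))
J = I*sqrt(2) (J = sqrt(2)*sqrt(-1) = sqrt(2)*I = I*sqrt(2) ≈ 1.4142*I)
u(o, d) = 5 - 5*o (u(o, d) = 5*(1 - o) = 5 - 5*o)
x(K) = -9/2 (x(K) = -1/2*9 = -9/2)
T(j) = -12 (T(j) = -10 - 2 = -12)
T(x(-9))*((u(5, -4) + J)/(-2 - 2)) = -12*((5 - 5*5) + I*sqrt(2))/(-2 - 2) = -12*((5 - 25) + I*sqrt(2))/(-4) = -12*(-20 + I*sqrt(2))*(-1)/4 = -12*(5 - I*sqrt(2)/4) = -60 + 3*I*sqrt(2)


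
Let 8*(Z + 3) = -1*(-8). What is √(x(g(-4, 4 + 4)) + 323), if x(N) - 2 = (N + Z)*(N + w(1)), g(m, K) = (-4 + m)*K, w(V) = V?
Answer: √4483 ≈ 66.955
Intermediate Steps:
Z = -2 (Z = -3 + (-1*(-8))/8 = -3 + (⅛)*8 = -3 + 1 = -2)
g(m, K) = K*(-4 + m)
x(N) = 2 + (1 + N)*(-2 + N) (x(N) = 2 + (N - 2)*(N + 1) = 2 + (-2 + N)*(1 + N) = 2 + (1 + N)*(-2 + N))
√(x(g(-4, 4 + 4)) + 323) = √(((4 + 4)*(-4 - 4))*(-1 + (4 + 4)*(-4 - 4)) + 323) = √((8*(-8))*(-1 + 8*(-8)) + 323) = √(-64*(-1 - 64) + 323) = √(-64*(-65) + 323) = √(4160 + 323) = √4483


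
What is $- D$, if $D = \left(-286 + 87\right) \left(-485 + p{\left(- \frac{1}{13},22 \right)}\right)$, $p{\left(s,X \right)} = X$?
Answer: $-92137$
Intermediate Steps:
$D = 92137$ ($D = \left(-286 + 87\right) \left(-485 + 22\right) = \left(-199\right) \left(-463\right) = 92137$)
$- D = \left(-1\right) 92137 = -92137$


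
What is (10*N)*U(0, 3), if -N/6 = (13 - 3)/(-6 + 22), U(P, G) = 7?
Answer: -525/2 ≈ -262.50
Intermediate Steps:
N = -15/4 (N = -6*(13 - 3)/(-6 + 22) = -60/16 = -6*5/8 = -15/4 ≈ -3.7500)
(10*N)*U(0, 3) = (10*(-15/4))*7 = -75/2*7 = -525/2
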